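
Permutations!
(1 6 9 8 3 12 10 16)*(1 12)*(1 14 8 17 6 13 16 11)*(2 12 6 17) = (17)(1 13 16 6 9 2 12 10 11)(3 14 8) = [0, 13, 12, 14, 4, 5, 9, 7, 3, 2, 11, 1, 10, 16, 8, 15, 6, 17]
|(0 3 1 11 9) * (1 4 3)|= 4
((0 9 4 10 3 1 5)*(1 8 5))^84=((0 9 4 10 3 8 5))^84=(10)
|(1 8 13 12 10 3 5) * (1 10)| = |(1 8 13 12)(3 5 10)| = 12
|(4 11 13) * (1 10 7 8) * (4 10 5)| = |(1 5 4 11 13 10 7 8)| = 8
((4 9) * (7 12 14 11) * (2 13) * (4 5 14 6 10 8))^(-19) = ((2 13)(4 9 5 14 11 7 12 6 10 8))^(-19) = (2 13)(4 9 5 14 11 7 12 6 10 8)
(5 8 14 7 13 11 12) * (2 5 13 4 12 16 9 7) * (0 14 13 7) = (0 14 2 5 8 13 11 16 9)(4 12 7) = [14, 1, 5, 3, 12, 8, 6, 4, 13, 0, 10, 16, 7, 11, 2, 15, 9]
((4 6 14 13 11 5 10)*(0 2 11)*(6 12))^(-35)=((0 2 11 5 10 4 12 6 14 13))^(-35)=(0 4)(2 12)(5 14)(6 11)(10 13)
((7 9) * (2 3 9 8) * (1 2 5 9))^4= ((1 2 3)(5 9 7 8))^4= (9)(1 2 3)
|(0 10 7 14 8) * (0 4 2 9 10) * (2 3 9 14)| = |(2 14 8 4 3 9 10 7)| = 8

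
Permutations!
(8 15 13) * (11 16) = [0, 1, 2, 3, 4, 5, 6, 7, 15, 9, 10, 16, 12, 8, 14, 13, 11] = (8 15 13)(11 16)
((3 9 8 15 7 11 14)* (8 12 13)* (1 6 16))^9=((1 6 16)(3 9 12 13 8 15 7 11 14))^9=(16)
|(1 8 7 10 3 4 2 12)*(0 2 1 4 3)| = 8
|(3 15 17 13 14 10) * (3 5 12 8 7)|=|(3 15 17 13 14 10 5 12 8 7)|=10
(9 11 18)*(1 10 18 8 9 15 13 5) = (1 10 18 15 13 5)(8 9 11) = [0, 10, 2, 3, 4, 1, 6, 7, 9, 11, 18, 8, 12, 5, 14, 13, 16, 17, 15]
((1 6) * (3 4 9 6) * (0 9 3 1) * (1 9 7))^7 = (0 1 6 7 9)(3 4)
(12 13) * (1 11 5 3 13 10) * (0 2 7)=(0 2 7)(1 11 5 3 13 12 10)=[2, 11, 7, 13, 4, 3, 6, 0, 8, 9, 1, 5, 10, 12]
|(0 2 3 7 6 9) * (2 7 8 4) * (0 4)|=8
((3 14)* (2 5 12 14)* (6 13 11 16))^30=(6 11)(13 16)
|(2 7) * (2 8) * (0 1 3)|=|(0 1 3)(2 7 8)|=3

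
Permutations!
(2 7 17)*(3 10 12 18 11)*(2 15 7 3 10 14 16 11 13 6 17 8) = (2 3 14 16 11 10 12 18 13 6 17 15 7 8) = [0, 1, 3, 14, 4, 5, 17, 8, 2, 9, 12, 10, 18, 6, 16, 7, 11, 15, 13]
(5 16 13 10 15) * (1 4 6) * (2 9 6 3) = (1 4 3 2 9 6)(5 16 13 10 15) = [0, 4, 9, 2, 3, 16, 1, 7, 8, 6, 15, 11, 12, 10, 14, 5, 13]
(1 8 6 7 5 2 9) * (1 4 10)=(1 8 6 7 5 2 9 4 10)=[0, 8, 9, 3, 10, 2, 7, 5, 6, 4, 1]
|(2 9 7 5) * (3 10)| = 4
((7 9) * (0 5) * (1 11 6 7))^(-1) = (0 5)(1 9 7 6 11) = ((0 5)(1 11 6 7 9))^(-1)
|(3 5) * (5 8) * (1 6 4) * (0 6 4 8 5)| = 6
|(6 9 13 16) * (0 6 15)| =6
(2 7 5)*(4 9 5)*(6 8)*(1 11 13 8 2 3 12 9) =(1 11 13 8 6 2 7 4)(3 12 9 5) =[0, 11, 7, 12, 1, 3, 2, 4, 6, 5, 10, 13, 9, 8]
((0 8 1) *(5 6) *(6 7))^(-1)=(0 1 8)(5 6 7)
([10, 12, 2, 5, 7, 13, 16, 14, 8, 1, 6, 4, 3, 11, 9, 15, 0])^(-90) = (0 6)(10 16)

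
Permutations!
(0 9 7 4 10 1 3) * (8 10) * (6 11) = [9, 3, 2, 0, 8, 5, 11, 4, 10, 7, 1, 6] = (0 9 7 4 8 10 1 3)(6 11)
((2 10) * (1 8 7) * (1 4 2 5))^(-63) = ((1 8 7 4 2 10 5))^(-63) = (10)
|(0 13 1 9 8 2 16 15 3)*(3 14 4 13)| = |(0 3)(1 9 8 2 16 15 14 4 13)| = 18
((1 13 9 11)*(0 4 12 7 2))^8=((0 4 12 7 2)(1 13 9 11))^8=(13)(0 7 4 2 12)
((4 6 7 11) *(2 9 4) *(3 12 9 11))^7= ((2 11)(3 12 9 4 6 7))^7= (2 11)(3 12 9 4 6 7)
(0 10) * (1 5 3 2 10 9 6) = [9, 5, 10, 2, 4, 3, 1, 7, 8, 6, 0] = (0 9 6 1 5 3 2 10)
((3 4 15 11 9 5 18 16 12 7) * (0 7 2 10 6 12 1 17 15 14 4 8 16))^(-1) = (0 18 5 9 11 15 17 1 16 8 3 7)(2 12 6 10)(4 14)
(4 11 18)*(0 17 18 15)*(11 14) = (0 17 18 4 14 11 15) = [17, 1, 2, 3, 14, 5, 6, 7, 8, 9, 10, 15, 12, 13, 11, 0, 16, 18, 4]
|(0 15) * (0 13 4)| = |(0 15 13 4)| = 4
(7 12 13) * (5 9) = [0, 1, 2, 3, 4, 9, 6, 12, 8, 5, 10, 11, 13, 7] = (5 9)(7 12 13)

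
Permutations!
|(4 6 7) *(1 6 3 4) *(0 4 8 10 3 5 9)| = |(0 4 5 9)(1 6 7)(3 8 10)| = 12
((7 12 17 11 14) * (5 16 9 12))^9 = ((5 16 9 12 17 11 14 7))^9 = (5 16 9 12 17 11 14 7)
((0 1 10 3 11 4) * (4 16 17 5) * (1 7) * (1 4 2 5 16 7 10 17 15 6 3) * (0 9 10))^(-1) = (1 10 9 4 7 11 3 6 15 16 17)(2 5)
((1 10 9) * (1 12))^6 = ((1 10 9 12))^6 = (1 9)(10 12)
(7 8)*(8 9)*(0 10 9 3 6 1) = (0 10 9 8 7 3 6 1) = [10, 0, 2, 6, 4, 5, 1, 3, 7, 8, 9]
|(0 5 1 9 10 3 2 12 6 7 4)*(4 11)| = 12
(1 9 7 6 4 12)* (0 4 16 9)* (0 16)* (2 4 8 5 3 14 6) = (0 8 5 3 14 6)(1 16 9 7 2 4 12) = [8, 16, 4, 14, 12, 3, 0, 2, 5, 7, 10, 11, 1, 13, 6, 15, 9]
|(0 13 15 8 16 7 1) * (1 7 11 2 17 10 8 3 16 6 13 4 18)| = 20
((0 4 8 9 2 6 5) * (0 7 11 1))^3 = (0 9 5 1 8 6 11 4 2 7)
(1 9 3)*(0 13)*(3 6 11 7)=(0 13)(1 9 6 11 7 3)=[13, 9, 2, 1, 4, 5, 11, 3, 8, 6, 10, 7, 12, 0]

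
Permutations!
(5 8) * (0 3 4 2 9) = [3, 1, 9, 4, 2, 8, 6, 7, 5, 0] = (0 3 4 2 9)(5 8)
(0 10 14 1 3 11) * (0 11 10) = (1 3 10 14) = [0, 3, 2, 10, 4, 5, 6, 7, 8, 9, 14, 11, 12, 13, 1]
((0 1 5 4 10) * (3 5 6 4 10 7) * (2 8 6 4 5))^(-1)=(0 10 5 6 8 2 3 7 4 1)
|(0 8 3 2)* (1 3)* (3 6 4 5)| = 8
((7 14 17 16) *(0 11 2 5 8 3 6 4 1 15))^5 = (0 3)(1 5)(2 4)(6 11)(7 14 17 16)(8 15)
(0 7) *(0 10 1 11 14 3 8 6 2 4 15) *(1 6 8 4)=(0 7 10 6 2 1 11 14 3 4 15)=[7, 11, 1, 4, 15, 5, 2, 10, 8, 9, 6, 14, 12, 13, 3, 0]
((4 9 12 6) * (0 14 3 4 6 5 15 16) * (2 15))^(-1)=((0 14 3 4 9 12 5 2 15 16))^(-1)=(0 16 15 2 5 12 9 4 3 14)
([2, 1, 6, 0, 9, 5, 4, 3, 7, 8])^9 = (0 2 6 4 9 8 7 3)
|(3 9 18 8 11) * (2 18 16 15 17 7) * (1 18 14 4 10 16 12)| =|(1 18 8 11 3 9 12)(2 14 4 10 16 15 17 7)| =56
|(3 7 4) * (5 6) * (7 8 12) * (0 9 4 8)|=12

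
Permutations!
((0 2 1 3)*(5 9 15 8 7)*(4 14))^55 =((0 2 1 3)(4 14)(5 9 15 8 7))^55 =(15)(0 3 1 2)(4 14)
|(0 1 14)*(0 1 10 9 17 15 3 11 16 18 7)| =10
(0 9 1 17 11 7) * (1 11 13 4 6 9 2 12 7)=(0 2 12 7)(1 17 13 4 6 9 11)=[2, 17, 12, 3, 6, 5, 9, 0, 8, 11, 10, 1, 7, 4, 14, 15, 16, 13]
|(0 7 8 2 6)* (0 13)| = |(0 7 8 2 6 13)| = 6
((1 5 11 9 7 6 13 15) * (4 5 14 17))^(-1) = ((1 14 17 4 5 11 9 7 6 13 15))^(-1) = (1 15 13 6 7 9 11 5 4 17 14)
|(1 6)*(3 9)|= 2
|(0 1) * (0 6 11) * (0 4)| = |(0 1 6 11 4)| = 5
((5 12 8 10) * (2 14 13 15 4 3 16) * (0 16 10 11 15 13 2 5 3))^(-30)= (0 5 8 15)(4 16 12 11)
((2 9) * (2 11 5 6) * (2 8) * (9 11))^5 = (11)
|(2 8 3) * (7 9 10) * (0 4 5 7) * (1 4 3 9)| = 12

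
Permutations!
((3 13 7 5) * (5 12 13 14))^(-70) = ((3 14 5)(7 12 13))^(-70) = (3 5 14)(7 13 12)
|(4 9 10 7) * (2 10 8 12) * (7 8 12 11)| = |(2 10 8 11 7 4 9 12)| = 8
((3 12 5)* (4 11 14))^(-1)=((3 12 5)(4 11 14))^(-1)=(3 5 12)(4 14 11)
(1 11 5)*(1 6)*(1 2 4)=(1 11 5 6 2 4)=[0, 11, 4, 3, 1, 6, 2, 7, 8, 9, 10, 5]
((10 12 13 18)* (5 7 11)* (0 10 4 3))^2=(0 12 18 3 10 13 4)(5 11 7)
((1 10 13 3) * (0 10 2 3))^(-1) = (0 13 10)(1 3 2) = ((0 10 13)(1 2 3))^(-1)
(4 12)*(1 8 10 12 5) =(1 8 10 12 4 5) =[0, 8, 2, 3, 5, 1, 6, 7, 10, 9, 12, 11, 4]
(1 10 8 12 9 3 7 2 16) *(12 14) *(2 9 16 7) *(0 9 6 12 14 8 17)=(0 9 3 2 7 6 12 16 1 10 17)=[9, 10, 7, 2, 4, 5, 12, 6, 8, 3, 17, 11, 16, 13, 14, 15, 1, 0]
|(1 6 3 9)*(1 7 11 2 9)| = 12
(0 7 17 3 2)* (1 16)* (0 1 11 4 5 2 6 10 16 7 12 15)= (0 12 15)(1 7 17 3 6 10 16 11 4 5 2)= [12, 7, 1, 6, 5, 2, 10, 17, 8, 9, 16, 4, 15, 13, 14, 0, 11, 3]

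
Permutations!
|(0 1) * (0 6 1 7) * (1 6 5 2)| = |(0 7)(1 5 2)| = 6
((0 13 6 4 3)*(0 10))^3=((0 13 6 4 3 10))^3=(0 4)(3 13)(6 10)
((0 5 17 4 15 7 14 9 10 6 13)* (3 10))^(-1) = (0 13 6 10 3 9 14 7 15 4 17 5)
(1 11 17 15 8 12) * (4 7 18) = (1 11 17 15 8 12)(4 7 18) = [0, 11, 2, 3, 7, 5, 6, 18, 12, 9, 10, 17, 1, 13, 14, 8, 16, 15, 4]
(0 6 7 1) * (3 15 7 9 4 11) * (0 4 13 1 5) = (0 6 9 13 1 4 11 3 15 7 5) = [6, 4, 2, 15, 11, 0, 9, 5, 8, 13, 10, 3, 12, 1, 14, 7]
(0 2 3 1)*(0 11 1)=(0 2 3)(1 11)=[2, 11, 3, 0, 4, 5, 6, 7, 8, 9, 10, 1]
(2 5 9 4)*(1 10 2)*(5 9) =(1 10 2 9 4) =[0, 10, 9, 3, 1, 5, 6, 7, 8, 4, 2]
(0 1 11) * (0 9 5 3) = (0 1 11 9 5 3) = [1, 11, 2, 0, 4, 3, 6, 7, 8, 5, 10, 9]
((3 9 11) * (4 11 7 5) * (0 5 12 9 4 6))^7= ((0 5 6)(3 4 11)(7 12 9))^7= (0 5 6)(3 4 11)(7 12 9)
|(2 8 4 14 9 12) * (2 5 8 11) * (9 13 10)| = |(2 11)(4 14 13 10 9 12 5 8)| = 8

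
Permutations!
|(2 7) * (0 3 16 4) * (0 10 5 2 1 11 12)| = 11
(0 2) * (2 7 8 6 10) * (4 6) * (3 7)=(0 3 7 8 4 6 10 2)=[3, 1, 0, 7, 6, 5, 10, 8, 4, 9, 2]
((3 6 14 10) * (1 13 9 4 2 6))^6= (1 14 4)(2 13 10)(3 6 9)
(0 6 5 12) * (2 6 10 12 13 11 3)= (0 10 12)(2 6 5 13 11 3)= [10, 1, 6, 2, 4, 13, 5, 7, 8, 9, 12, 3, 0, 11]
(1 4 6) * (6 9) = (1 4 9 6) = [0, 4, 2, 3, 9, 5, 1, 7, 8, 6]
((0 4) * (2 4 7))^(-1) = ((0 7 2 4))^(-1) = (0 4 2 7)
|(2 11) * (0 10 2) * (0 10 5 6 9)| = |(0 5 6 9)(2 11 10)| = 12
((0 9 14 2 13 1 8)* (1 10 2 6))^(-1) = (0 8 1 6 14 9)(2 10 13)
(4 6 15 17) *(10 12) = [0, 1, 2, 3, 6, 5, 15, 7, 8, 9, 12, 11, 10, 13, 14, 17, 16, 4] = (4 6 15 17)(10 12)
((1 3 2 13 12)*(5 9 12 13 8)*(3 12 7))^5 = ((13)(1 12)(2 8 5 9 7 3))^5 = (13)(1 12)(2 3 7 9 5 8)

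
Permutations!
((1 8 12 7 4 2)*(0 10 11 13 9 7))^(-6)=((0 10 11 13 9 7 4 2 1 8 12))^(-6)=(0 7 12 9 8 13 1 11 2 10 4)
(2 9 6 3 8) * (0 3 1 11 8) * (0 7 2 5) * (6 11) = [3, 6, 9, 7, 4, 0, 1, 2, 5, 11, 10, 8] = (0 3 7 2 9 11 8 5)(1 6)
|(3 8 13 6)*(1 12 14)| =12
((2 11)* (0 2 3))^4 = ((0 2 11 3))^4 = (11)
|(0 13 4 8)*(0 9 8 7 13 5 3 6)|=|(0 5 3 6)(4 7 13)(8 9)|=12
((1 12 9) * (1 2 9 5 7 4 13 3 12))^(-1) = (2 9)(3 13 4 7 5 12) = ((2 9)(3 12 5 7 4 13))^(-1)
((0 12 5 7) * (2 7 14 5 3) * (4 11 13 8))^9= ((0 12 3 2 7)(4 11 13 8)(5 14))^9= (0 7 2 3 12)(4 11 13 8)(5 14)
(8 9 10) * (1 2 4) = [0, 2, 4, 3, 1, 5, 6, 7, 9, 10, 8] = (1 2 4)(8 9 10)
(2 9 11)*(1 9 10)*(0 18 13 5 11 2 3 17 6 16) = [18, 9, 10, 17, 4, 11, 16, 7, 8, 2, 1, 3, 12, 5, 14, 15, 0, 6, 13] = (0 18 13 5 11 3 17 6 16)(1 9 2 10)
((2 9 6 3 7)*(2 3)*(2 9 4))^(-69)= (2 4)(3 7)(6 9)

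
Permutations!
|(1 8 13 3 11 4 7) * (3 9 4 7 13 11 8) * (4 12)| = |(1 3 8 11 7)(4 13 9 12)| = 20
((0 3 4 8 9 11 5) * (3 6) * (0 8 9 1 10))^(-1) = ((0 6 3 4 9 11 5 8 1 10))^(-1) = (0 10 1 8 5 11 9 4 3 6)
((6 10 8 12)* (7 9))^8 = (12)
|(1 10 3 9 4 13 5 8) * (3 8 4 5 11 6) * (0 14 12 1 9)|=|(0 14 12 1 10 8 9 5 4 13 11 6 3)|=13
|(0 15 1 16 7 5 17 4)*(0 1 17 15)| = 7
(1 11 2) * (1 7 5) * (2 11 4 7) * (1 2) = (11)(1 4 7 5 2) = [0, 4, 1, 3, 7, 2, 6, 5, 8, 9, 10, 11]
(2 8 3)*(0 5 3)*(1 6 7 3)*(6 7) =[5, 7, 8, 2, 4, 1, 6, 3, 0] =(0 5 1 7 3 2 8)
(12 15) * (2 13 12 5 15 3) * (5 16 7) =[0, 1, 13, 2, 4, 15, 6, 5, 8, 9, 10, 11, 3, 12, 14, 16, 7] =(2 13 12 3)(5 15 16 7)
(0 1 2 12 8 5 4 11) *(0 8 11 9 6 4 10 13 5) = (0 1 2 12 11 8)(4 9 6)(5 10 13) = [1, 2, 12, 3, 9, 10, 4, 7, 0, 6, 13, 8, 11, 5]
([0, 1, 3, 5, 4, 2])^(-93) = [0, 1, 2, 3, 4, 5]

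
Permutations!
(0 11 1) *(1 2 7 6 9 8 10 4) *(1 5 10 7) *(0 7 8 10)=(0 11 2 1 7 6 9 10 4 5)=[11, 7, 1, 3, 5, 0, 9, 6, 8, 10, 4, 2]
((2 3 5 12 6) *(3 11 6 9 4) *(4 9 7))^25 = (12)(2 11 6)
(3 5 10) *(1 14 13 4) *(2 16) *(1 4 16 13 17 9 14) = [0, 1, 13, 5, 4, 10, 6, 7, 8, 14, 3, 11, 12, 16, 17, 15, 2, 9] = (2 13 16)(3 5 10)(9 14 17)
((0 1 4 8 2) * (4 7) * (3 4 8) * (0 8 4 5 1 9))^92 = ((0 9)(1 7 4 3 5)(2 8))^92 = (9)(1 4 5 7 3)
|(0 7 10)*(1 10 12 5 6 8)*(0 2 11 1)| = |(0 7 12 5 6 8)(1 10 2 11)| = 12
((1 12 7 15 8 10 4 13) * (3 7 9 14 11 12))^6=((1 3 7 15 8 10 4 13)(9 14 11 12))^6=(1 4 8 7)(3 13 10 15)(9 11)(12 14)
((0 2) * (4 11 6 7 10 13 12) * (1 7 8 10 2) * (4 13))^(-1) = (0 2 7 1)(4 10 8 6 11)(12 13)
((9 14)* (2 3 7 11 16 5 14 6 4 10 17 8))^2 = (2 7 16 14 6 10 8 3 11 5 9 4 17)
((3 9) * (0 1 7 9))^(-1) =(0 3 9 7 1)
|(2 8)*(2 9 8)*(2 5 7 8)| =5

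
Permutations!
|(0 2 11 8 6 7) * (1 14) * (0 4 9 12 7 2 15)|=|(0 15)(1 14)(2 11 8 6)(4 9 12 7)|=4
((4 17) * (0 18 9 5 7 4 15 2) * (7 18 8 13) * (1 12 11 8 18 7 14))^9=((0 18 9 5 7 4 17 15 2)(1 12 11 8 13 14))^9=(18)(1 8)(11 14)(12 13)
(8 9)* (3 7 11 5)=[0, 1, 2, 7, 4, 3, 6, 11, 9, 8, 10, 5]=(3 7 11 5)(8 9)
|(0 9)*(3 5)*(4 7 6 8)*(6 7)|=6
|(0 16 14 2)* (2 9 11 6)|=|(0 16 14 9 11 6 2)|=7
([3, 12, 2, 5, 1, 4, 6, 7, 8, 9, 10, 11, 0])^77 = (0 12 1 4 5 3)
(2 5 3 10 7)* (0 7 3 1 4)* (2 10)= (0 7 10 3 2 5 1 4)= [7, 4, 5, 2, 0, 1, 6, 10, 8, 9, 3]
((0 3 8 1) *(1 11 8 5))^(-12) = (11)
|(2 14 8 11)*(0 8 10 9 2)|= 12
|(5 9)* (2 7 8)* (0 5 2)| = |(0 5 9 2 7 8)| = 6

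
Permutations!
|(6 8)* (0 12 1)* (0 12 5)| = 2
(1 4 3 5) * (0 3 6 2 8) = [3, 4, 8, 5, 6, 1, 2, 7, 0] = (0 3 5 1 4 6 2 8)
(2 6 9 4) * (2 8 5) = (2 6 9 4 8 5) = [0, 1, 6, 3, 8, 2, 9, 7, 5, 4]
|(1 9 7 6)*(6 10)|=|(1 9 7 10 6)|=5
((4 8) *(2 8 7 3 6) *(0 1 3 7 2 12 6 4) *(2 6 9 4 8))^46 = (0 3)(1 8)(4 12)(6 9)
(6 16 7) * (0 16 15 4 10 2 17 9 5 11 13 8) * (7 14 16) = (0 7 6 15 4 10 2 17 9 5 11 13 8)(14 16) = [7, 1, 17, 3, 10, 11, 15, 6, 0, 5, 2, 13, 12, 8, 16, 4, 14, 9]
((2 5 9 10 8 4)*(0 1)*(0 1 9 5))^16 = (0 4 10)(2 8 9)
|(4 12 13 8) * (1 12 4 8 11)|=|(1 12 13 11)|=4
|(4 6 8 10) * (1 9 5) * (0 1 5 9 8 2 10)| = |(0 1 8)(2 10 4 6)| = 12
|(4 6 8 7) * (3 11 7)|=|(3 11 7 4 6 8)|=6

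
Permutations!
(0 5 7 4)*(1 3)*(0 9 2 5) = (1 3)(2 5 7 4 9) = [0, 3, 5, 1, 9, 7, 6, 4, 8, 2]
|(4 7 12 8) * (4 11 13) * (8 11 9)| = 10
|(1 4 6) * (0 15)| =|(0 15)(1 4 6)| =6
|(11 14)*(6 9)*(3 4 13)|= |(3 4 13)(6 9)(11 14)|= 6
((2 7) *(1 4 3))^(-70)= ((1 4 3)(2 7))^(-70)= (7)(1 3 4)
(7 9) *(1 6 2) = (1 6 2)(7 9) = [0, 6, 1, 3, 4, 5, 2, 9, 8, 7]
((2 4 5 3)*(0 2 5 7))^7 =((0 2 4 7)(3 5))^7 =(0 7 4 2)(3 5)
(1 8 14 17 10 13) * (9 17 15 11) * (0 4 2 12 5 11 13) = (0 4 2 12 5 11 9 17 10)(1 8 14 15 13) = [4, 8, 12, 3, 2, 11, 6, 7, 14, 17, 0, 9, 5, 1, 15, 13, 16, 10]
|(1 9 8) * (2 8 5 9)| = |(1 2 8)(5 9)| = 6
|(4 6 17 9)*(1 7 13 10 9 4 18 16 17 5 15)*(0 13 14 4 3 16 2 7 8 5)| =|(0 13 10 9 18 2 7 14 4 6)(1 8 5 15)(3 16 17)| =60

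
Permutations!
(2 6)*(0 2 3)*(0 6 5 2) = (2 5)(3 6) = [0, 1, 5, 6, 4, 2, 3]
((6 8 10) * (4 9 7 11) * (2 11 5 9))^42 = ((2 11 4)(5 9 7)(6 8 10))^42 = (11)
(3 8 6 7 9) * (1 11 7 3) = (1 11 7 9)(3 8 6) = [0, 11, 2, 8, 4, 5, 3, 9, 6, 1, 10, 7]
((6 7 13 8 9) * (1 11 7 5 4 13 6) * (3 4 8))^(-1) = (1 9 8 5 6 7 11)(3 13 4)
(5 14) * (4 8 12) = [0, 1, 2, 3, 8, 14, 6, 7, 12, 9, 10, 11, 4, 13, 5] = (4 8 12)(5 14)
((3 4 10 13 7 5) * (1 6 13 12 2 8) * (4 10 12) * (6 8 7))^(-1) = ((1 8)(2 7 5 3 10 4 12)(6 13))^(-1) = (1 8)(2 12 4 10 3 5 7)(6 13)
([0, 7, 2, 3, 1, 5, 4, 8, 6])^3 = [0, 6, 2, 3, 8, 5, 7, 4, 1]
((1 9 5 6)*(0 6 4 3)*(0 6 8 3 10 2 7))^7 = ((0 8 3 6 1 9 5 4 10 2 7))^7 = (0 4 6 7 5 3 2 9 8 10 1)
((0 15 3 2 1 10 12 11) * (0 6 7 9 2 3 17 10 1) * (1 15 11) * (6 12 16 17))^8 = ((0 11 12 1 15 6 7 9 2)(10 16 17))^8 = (0 2 9 7 6 15 1 12 11)(10 17 16)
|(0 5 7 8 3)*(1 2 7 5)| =|(0 1 2 7 8 3)| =6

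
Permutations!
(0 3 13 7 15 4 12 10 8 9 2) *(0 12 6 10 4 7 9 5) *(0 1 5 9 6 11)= (0 3 13 6 10 8 9 2 12 4 11)(1 5)(7 15)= [3, 5, 12, 13, 11, 1, 10, 15, 9, 2, 8, 0, 4, 6, 14, 7]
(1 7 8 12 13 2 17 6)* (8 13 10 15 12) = [0, 7, 17, 3, 4, 5, 1, 13, 8, 9, 15, 11, 10, 2, 14, 12, 16, 6] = (1 7 13 2 17 6)(10 15 12)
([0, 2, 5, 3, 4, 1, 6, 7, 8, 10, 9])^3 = (9 10)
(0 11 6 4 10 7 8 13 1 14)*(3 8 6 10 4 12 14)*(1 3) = (0 11 10 7 6 12 14)(3 8 13) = [11, 1, 2, 8, 4, 5, 12, 6, 13, 9, 7, 10, 14, 3, 0]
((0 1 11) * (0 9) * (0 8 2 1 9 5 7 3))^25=((0 9 8 2 1 11 5 7 3))^25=(0 7 11 2 9 3 5 1 8)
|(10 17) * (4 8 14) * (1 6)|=|(1 6)(4 8 14)(10 17)|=6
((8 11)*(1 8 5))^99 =(1 5 11 8)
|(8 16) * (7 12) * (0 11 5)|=6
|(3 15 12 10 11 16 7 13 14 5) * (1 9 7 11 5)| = 10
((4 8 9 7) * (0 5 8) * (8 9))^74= (0 4 7 9 5)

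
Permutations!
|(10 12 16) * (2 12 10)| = |(2 12 16)| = 3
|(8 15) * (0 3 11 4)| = 4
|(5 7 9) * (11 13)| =|(5 7 9)(11 13)| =6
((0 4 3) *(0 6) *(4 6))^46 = (6)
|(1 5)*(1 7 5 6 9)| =6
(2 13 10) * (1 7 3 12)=(1 7 3 12)(2 13 10)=[0, 7, 13, 12, 4, 5, 6, 3, 8, 9, 2, 11, 1, 10]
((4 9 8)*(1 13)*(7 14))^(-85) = ((1 13)(4 9 8)(7 14))^(-85) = (1 13)(4 8 9)(7 14)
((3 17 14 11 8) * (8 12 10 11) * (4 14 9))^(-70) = (3 9 14)(4 8 17)(10 12 11)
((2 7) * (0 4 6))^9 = (2 7)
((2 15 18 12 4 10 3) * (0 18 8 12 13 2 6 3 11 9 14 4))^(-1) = (0 12 8 15 2 13 18)(3 6)(4 14 9 11 10)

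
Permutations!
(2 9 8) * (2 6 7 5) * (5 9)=(2 5)(6 7 9 8)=[0, 1, 5, 3, 4, 2, 7, 9, 6, 8]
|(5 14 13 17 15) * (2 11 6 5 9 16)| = 10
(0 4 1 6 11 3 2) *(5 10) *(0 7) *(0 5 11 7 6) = (0 4 1)(2 6 7 5 10 11 3) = [4, 0, 6, 2, 1, 10, 7, 5, 8, 9, 11, 3]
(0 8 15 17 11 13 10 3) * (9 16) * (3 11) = (0 8 15 17 3)(9 16)(10 11 13) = [8, 1, 2, 0, 4, 5, 6, 7, 15, 16, 11, 13, 12, 10, 14, 17, 9, 3]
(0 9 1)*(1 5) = (0 9 5 1) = [9, 0, 2, 3, 4, 1, 6, 7, 8, 5]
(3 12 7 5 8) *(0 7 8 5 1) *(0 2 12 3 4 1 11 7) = (1 2 12 8 4)(7 11) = [0, 2, 12, 3, 1, 5, 6, 11, 4, 9, 10, 7, 8]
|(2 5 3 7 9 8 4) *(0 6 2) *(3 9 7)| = 7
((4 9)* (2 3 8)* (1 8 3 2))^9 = ((1 8)(4 9))^9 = (1 8)(4 9)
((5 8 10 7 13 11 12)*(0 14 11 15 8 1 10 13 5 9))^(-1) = ((0 14 11 12 9)(1 10 7 5)(8 13 15))^(-1) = (0 9 12 11 14)(1 5 7 10)(8 15 13)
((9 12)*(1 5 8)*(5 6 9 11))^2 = ((1 6 9 12 11 5 8))^2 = (1 9 11 8 6 12 5)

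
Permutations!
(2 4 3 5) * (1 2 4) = (1 2)(3 5 4) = [0, 2, 1, 5, 3, 4]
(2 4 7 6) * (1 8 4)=(1 8 4 7 6 2)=[0, 8, 1, 3, 7, 5, 2, 6, 4]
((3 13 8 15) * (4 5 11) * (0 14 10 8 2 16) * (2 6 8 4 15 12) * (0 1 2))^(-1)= ((0 14 10 4 5 11 15 3 13 6 8 12)(1 2 16))^(-1)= (0 12 8 6 13 3 15 11 5 4 10 14)(1 16 2)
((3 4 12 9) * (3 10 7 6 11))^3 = (3 9 6 4 10 11 12 7)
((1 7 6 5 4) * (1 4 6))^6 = (7)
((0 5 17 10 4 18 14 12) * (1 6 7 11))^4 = (0 4)(5 18)(10 12)(14 17)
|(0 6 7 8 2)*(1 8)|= 6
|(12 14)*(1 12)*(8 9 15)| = |(1 12 14)(8 9 15)| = 3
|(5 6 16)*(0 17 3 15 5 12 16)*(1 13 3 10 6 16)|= |(0 17 10 6)(1 13 3 15 5 16 12)|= 28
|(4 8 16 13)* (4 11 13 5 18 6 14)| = |(4 8 16 5 18 6 14)(11 13)| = 14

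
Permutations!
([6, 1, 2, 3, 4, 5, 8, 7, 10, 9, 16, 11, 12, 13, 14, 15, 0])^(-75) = [0, 1, 2, 3, 4, 5, 6, 7, 8, 9, 10, 11, 12, 13, 14, 15, 16]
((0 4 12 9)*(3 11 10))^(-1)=((0 4 12 9)(3 11 10))^(-1)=(0 9 12 4)(3 10 11)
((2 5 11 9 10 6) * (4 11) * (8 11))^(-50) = (2 10 11 4)(5 6 9 8)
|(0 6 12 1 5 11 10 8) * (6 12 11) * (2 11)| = 9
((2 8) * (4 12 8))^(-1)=(2 8 12 4)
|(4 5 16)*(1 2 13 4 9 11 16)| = |(1 2 13 4 5)(9 11 16)| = 15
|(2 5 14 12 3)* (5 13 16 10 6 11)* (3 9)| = |(2 13 16 10 6 11 5 14 12 9 3)| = 11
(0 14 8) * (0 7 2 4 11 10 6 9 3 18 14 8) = (0 8 7 2 4 11 10 6 9 3 18 14) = [8, 1, 4, 18, 11, 5, 9, 2, 7, 3, 6, 10, 12, 13, 0, 15, 16, 17, 14]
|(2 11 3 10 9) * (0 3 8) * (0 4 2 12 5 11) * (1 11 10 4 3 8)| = |(0 8 3 4 2)(1 11)(5 10 9 12)| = 20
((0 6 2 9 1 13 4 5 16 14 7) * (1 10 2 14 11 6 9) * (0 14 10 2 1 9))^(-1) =((1 13 4 5 16 11 6 10)(2 9)(7 14))^(-1) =(1 10 6 11 16 5 4 13)(2 9)(7 14)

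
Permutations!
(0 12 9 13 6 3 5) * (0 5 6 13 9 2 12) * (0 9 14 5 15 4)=[9, 1, 12, 6, 0, 15, 3, 7, 8, 14, 10, 11, 2, 13, 5, 4]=(0 9 14 5 15 4)(2 12)(3 6)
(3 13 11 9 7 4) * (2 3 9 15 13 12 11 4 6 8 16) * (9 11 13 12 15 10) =(2 3 15 12 13 4 11 10 9 7 6 8 16) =[0, 1, 3, 15, 11, 5, 8, 6, 16, 7, 9, 10, 13, 4, 14, 12, 2]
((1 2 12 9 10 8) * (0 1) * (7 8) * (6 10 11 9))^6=((0 1 2 12 6 10 7 8)(9 11))^6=(0 7 6 2)(1 8 10 12)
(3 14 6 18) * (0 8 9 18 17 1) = (0 8 9 18 3 14 6 17 1) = [8, 0, 2, 14, 4, 5, 17, 7, 9, 18, 10, 11, 12, 13, 6, 15, 16, 1, 3]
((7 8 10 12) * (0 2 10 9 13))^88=(13)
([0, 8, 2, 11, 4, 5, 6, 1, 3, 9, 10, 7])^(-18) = (1 3 7 8 11)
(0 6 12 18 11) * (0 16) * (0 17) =(0 6 12 18 11 16 17) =[6, 1, 2, 3, 4, 5, 12, 7, 8, 9, 10, 16, 18, 13, 14, 15, 17, 0, 11]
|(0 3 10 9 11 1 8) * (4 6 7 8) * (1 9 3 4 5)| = |(0 4 6 7 8)(1 5)(3 10)(9 11)| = 10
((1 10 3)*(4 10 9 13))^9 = (1 4)(3 13)(9 10) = ((1 9 13 4 10 3))^9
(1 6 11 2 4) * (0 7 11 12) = (0 7 11 2 4 1 6 12) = [7, 6, 4, 3, 1, 5, 12, 11, 8, 9, 10, 2, 0]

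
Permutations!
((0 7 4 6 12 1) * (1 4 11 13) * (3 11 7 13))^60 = (13)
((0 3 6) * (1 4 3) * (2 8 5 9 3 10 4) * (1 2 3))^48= ((0 2 8 5 9 1 3 6)(4 10))^48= (10)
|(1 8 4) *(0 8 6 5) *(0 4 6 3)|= 7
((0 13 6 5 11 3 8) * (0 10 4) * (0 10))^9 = ((0 13 6 5 11 3 8)(4 10))^9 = (0 6 11 8 13 5 3)(4 10)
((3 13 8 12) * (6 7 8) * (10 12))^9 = ((3 13 6 7 8 10 12))^9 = (3 6 8 12 13 7 10)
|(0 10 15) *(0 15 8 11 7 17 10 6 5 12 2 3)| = |(0 6 5 12 2 3)(7 17 10 8 11)| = 30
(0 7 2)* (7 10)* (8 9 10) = [8, 1, 0, 3, 4, 5, 6, 2, 9, 10, 7] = (0 8 9 10 7 2)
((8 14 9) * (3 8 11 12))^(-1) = (3 12 11 9 14 8)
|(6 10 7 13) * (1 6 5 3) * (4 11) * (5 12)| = 8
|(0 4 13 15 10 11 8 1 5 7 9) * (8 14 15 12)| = 36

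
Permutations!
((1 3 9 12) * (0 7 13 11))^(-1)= ((0 7 13 11)(1 3 9 12))^(-1)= (0 11 13 7)(1 12 9 3)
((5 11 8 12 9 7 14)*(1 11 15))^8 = ((1 11 8 12 9 7 14 5 15))^8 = (1 15 5 14 7 9 12 8 11)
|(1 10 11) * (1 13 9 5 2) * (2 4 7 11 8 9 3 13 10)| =|(1 2)(3 13)(4 7 11 10 8 9 5)| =14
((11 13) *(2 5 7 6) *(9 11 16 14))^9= ((2 5 7 6)(9 11 13 16 14))^9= (2 5 7 6)(9 14 16 13 11)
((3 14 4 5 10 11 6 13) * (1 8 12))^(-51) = (3 11 4 13 10 14 6 5)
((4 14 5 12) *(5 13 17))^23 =((4 14 13 17 5 12))^23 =(4 12 5 17 13 14)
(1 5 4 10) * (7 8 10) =[0, 5, 2, 3, 7, 4, 6, 8, 10, 9, 1] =(1 5 4 7 8 10)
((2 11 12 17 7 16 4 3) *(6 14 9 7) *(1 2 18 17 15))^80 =(3 4 16 7 9 14 6 17 18)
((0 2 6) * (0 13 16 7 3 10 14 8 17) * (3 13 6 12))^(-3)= (0 14 12 17 10 2 8 3)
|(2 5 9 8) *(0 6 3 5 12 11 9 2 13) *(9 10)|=11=|(0 6 3 5 2 12 11 10 9 8 13)|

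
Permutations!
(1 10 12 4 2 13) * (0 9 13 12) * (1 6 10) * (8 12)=(0 9 13 6 10)(2 8 12 4)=[9, 1, 8, 3, 2, 5, 10, 7, 12, 13, 0, 11, 4, 6]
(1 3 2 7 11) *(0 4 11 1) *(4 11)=(0 11)(1 3 2 7)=[11, 3, 7, 2, 4, 5, 6, 1, 8, 9, 10, 0]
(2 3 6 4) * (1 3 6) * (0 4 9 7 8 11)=(0 4 2 6 9 7 8 11)(1 3)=[4, 3, 6, 1, 2, 5, 9, 8, 11, 7, 10, 0]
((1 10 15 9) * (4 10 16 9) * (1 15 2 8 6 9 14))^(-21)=(16)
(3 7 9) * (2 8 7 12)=[0, 1, 8, 12, 4, 5, 6, 9, 7, 3, 10, 11, 2]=(2 8 7 9 3 12)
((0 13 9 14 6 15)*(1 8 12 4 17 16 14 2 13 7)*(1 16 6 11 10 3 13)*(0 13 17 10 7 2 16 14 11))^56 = (0 4 15 7 8 17 16 2 10 13 14 12 6 11 1 3 9)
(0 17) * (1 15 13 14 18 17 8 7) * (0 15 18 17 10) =(0 8 7 1 18 10)(13 14 17 15) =[8, 18, 2, 3, 4, 5, 6, 1, 7, 9, 0, 11, 12, 14, 17, 13, 16, 15, 10]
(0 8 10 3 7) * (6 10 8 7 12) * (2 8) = (0 7)(2 8)(3 12 6 10) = [7, 1, 8, 12, 4, 5, 10, 0, 2, 9, 3, 11, 6]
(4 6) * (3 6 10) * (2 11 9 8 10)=(2 11 9 8 10 3 6 4)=[0, 1, 11, 6, 2, 5, 4, 7, 10, 8, 3, 9]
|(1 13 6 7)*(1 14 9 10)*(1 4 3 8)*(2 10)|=11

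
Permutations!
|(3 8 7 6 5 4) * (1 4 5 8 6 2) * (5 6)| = |(1 4 3 5 6 8 7 2)| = 8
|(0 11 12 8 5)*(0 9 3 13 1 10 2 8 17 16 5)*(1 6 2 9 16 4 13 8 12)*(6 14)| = |(0 11 1 10 9 3 8)(2 12 17 4 13 14 6)(5 16)| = 14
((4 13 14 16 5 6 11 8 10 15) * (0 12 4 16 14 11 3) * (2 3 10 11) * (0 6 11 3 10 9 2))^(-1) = (0 13 4 12)(2 9 6 3 8 11 5 16 15 10)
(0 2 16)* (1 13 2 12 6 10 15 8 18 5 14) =(0 12 6 10 15 8 18 5 14 1 13 2 16) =[12, 13, 16, 3, 4, 14, 10, 7, 18, 9, 15, 11, 6, 2, 1, 8, 0, 17, 5]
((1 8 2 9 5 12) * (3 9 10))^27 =(1 10 5 8 3 12 2 9)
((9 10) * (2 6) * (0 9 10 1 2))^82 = ((10)(0 9 1 2 6))^82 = (10)(0 1 6 9 2)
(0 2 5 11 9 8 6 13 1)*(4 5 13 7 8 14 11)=(0 2 13 1)(4 5)(6 7 8)(9 14 11)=[2, 0, 13, 3, 5, 4, 7, 8, 6, 14, 10, 9, 12, 1, 11]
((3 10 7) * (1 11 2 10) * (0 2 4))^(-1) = (0 4 11 1 3 7 10 2)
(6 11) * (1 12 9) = [0, 12, 2, 3, 4, 5, 11, 7, 8, 1, 10, 6, 9] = (1 12 9)(6 11)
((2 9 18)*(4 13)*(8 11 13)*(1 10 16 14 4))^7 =(1 13 11 8 4 14 16 10)(2 9 18)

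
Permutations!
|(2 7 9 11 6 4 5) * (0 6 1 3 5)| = |(0 6 4)(1 3 5 2 7 9 11)| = 21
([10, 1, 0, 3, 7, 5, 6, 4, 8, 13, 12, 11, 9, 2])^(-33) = [9, 1, 12, 3, 7, 5, 6, 4, 8, 0, 13, 11, 2, 10]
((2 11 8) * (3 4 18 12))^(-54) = ((2 11 8)(3 4 18 12))^(-54) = (3 18)(4 12)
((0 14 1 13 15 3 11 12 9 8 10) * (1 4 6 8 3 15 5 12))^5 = (15)(0 10 8 6 4 14)(1 3 12 13 11 9 5)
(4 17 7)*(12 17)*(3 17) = [0, 1, 2, 17, 12, 5, 6, 4, 8, 9, 10, 11, 3, 13, 14, 15, 16, 7] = (3 17 7 4 12)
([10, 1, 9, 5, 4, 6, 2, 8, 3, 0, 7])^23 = [5, 1, 8, 0, 4, 10, 7, 2, 9, 3, 6]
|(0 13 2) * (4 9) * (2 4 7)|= |(0 13 4 9 7 2)|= 6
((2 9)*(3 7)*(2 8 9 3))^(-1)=(2 7 3)(8 9)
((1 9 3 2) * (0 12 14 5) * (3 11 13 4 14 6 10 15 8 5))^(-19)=(0 6 15 5 12 10 8)(1 14 11 2 4 9 3 13)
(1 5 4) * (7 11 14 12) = (1 5 4)(7 11 14 12) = [0, 5, 2, 3, 1, 4, 6, 11, 8, 9, 10, 14, 7, 13, 12]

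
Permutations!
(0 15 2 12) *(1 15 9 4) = (0 9 4 1 15 2 12) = [9, 15, 12, 3, 1, 5, 6, 7, 8, 4, 10, 11, 0, 13, 14, 2]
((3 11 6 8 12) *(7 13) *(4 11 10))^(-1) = ((3 10 4 11 6 8 12)(7 13))^(-1) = (3 12 8 6 11 4 10)(7 13)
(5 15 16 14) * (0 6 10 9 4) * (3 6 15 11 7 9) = (0 15 16 14 5 11 7 9 4)(3 6 10) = [15, 1, 2, 6, 0, 11, 10, 9, 8, 4, 3, 7, 12, 13, 5, 16, 14]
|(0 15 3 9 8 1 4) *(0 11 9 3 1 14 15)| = |(1 4 11 9 8 14 15)| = 7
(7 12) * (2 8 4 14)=[0, 1, 8, 3, 14, 5, 6, 12, 4, 9, 10, 11, 7, 13, 2]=(2 8 4 14)(7 12)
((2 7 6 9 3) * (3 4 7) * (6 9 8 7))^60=(9)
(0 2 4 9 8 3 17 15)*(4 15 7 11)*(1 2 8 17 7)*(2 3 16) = (0 8 16 2 15)(1 3 7 11 4 9 17) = [8, 3, 15, 7, 9, 5, 6, 11, 16, 17, 10, 4, 12, 13, 14, 0, 2, 1]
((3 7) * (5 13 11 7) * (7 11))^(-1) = ((3 5 13 7))^(-1) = (3 7 13 5)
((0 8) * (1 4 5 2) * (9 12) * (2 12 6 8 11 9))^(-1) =((0 11 9 6 8)(1 4 5 12 2))^(-1) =(0 8 6 9 11)(1 2 12 5 4)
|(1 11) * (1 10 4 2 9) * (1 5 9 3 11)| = |(2 3 11 10 4)(5 9)| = 10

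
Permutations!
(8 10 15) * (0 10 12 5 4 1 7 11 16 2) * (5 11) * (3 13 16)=(0 10 15 8 12 11 3 13 16 2)(1 7 5 4)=[10, 7, 0, 13, 1, 4, 6, 5, 12, 9, 15, 3, 11, 16, 14, 8, 2]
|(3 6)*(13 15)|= 2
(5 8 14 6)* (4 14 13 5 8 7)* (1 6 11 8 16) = (1 6 16)(4 14 11 8 13 5 7) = [0, 6, 2, 3, 14, 7, 16, 4, 13, 9, 10, 8, 12, 5, 11, 15, 1]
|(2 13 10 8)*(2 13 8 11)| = 5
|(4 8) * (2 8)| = 3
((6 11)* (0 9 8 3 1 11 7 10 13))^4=(0 1 10 8 6)(3 7 9 11 13)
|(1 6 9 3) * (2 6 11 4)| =7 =|(1 11 4 2 6 9 3)|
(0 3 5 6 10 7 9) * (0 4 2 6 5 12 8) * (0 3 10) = (0 10 7 9 4 2 6)(3 12 8) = [10, 1, 6, 12, 2, 5, 0, 9, 3, 4, 7, 11, 8]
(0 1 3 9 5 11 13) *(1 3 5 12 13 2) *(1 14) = [3, 5, 14, 9, 4, 11, 6, 7, 8, 12, 10, 2, 13, 0, 1] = (0 3 9 12 13)(1 5 11 2 14)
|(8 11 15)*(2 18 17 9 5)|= |(2 18 17 9 5)(8 11 15)|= 15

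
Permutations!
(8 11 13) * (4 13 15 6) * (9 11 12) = (4 13 8 12 9 11 15 6) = [0, 1, 2, 3, 13, 5, 4, 7, 12, 11, 10, 15, 9, 8, 14, 6]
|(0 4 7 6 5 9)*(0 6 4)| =|(4 7)(5 9 6)| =6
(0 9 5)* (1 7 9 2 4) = (0 2 4 1 7 9 5) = [2, 7, 4, 3, 1, 0, 6, 9, 8, 5]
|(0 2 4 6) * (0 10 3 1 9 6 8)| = |(0 2 4 8)(1 9 6 10 3)| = 20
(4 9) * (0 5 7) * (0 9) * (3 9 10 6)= (0 5 7 10 6 3 9 4)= [5, 1, 2, 9, 0, 7, 3, 10, 8, 4, 6]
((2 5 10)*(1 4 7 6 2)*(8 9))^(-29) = (1 10 5 2 6 7 4)(8 9)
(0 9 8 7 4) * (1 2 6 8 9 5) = (9)(0 5 1 2 6 8 7 4) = [5, 2, 6, 3, 0, 1, 8, 4, 7, 9]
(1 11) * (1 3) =(1 11 3) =[0, 11, 2, 1, 4, 5, 6, 7, 8, 9, 10, 3]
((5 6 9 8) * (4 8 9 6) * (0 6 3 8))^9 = (9)(0 8)(3 4)(5 6)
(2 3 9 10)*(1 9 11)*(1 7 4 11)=(1 9 10 2 3)(4 11 7)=[0, 9, 3, 1, 11, 5, 6, 4, 8, 10, 2, 7]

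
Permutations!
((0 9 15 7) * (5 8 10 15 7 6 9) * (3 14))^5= ((0 5 8 10 15 6 9 7)(3 14))^5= (0 6 8 7 15 5 9 10)(3 14)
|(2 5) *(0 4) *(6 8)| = 2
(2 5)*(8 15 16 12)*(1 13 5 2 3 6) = (1 13 5 3 6)(8 15 16 12) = [0, 13, 2, 6, 4, 3, 1, 7, 15, 9, 10, 11, 8, 5, 14, 16, 12]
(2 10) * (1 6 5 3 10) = [0, 6, 1, 10, 4, 3, 5, 7, 8, 9, 2] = (1 6 5 3 10 2)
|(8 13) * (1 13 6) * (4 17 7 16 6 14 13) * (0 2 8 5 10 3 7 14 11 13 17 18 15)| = 30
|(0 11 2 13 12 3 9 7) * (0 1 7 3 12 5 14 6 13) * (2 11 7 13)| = 8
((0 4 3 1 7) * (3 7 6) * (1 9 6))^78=(9)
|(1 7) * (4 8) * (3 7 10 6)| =|(1 10 6 3 7)(4 8)| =10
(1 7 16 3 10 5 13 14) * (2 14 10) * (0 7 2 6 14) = (0 7 16 3 6 14 1 2)(5 13 10) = [7, 2, 0, 6, 4, 13, 14, 16, 8, 9, 5, 11, 12, 10, 1, 15, 3]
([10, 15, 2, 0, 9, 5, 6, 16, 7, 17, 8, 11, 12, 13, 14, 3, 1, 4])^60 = [16, 10, 2, 7, 4, 5, 6, 3, 15, 9, 1, 11, 12, 13, 14, 8, 0, 17]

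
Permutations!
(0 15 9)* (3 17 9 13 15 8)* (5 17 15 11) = (0 8 3 15 13 11 5 17 9) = [8, 1, 2, 15, 4, 17, 6, 7, 3, 0, 10, 5, 12, 11, 14, 13, 16, 9]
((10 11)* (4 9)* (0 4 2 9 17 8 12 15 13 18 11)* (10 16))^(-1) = (0 10 16 11 18 13 15 12 8 17 4)(2 9)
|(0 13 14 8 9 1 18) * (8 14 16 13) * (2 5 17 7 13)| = 30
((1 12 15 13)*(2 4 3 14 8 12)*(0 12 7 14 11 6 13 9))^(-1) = (0 9 15 12)(1 13 6 11 3 4 2)(7 8 14)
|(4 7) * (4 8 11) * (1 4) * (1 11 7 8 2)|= 5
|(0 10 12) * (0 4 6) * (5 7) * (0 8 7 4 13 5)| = |(0 10 12 13 5 4 6 8 7)| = 9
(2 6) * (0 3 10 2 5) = (0 3 10 2 6 5) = [3, 1, 6, 10, 4, 0, 5, 7, 8, 9, 2]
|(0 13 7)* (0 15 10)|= 5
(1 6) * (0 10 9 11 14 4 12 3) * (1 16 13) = [10, 6, 2, 0, 12, 5, 16, 7, 8, 11, 9, 14, 3, 1, 4, 15, 13] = (0 10 9 11 14 4 12 3)(1 6 16 13)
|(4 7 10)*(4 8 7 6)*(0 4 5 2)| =15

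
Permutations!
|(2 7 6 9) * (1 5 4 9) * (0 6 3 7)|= |(0 6 1 5 4 9 2)(3 7)|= 14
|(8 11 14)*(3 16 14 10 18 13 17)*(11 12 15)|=11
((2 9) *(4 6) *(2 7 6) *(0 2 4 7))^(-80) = ((0 2 9)(6 7))^(-80) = (0 2 9)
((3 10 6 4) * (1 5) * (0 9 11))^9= (11)(1 5)(3 10 6 4)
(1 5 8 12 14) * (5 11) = [0, 11, 2, 3, 4, 8, 6, 7, 12, 9, 10, 5, 14, 13, 1] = (1 11 5 8 12 14)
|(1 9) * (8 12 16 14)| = 4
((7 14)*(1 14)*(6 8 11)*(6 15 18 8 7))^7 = (1 7 6 14)(8 18 15 11)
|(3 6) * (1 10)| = 2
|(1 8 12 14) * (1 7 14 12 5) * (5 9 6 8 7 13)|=|(1 7 14 13 5)(6 8 9)|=15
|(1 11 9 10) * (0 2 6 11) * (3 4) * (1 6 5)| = |(0 2 5 1)(3 4)(6 11 9 10)| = 4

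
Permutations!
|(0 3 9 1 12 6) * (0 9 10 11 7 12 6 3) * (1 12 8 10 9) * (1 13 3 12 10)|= 9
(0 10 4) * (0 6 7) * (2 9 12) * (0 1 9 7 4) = (0 10)(1 9 12 2 7)(4 6) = [10, 9, 7, 3, 6, 5, 4, 1, 8, 12, 0, 11, 2]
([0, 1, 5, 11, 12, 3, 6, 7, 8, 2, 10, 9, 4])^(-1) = [0, 1, 9, 5, 12, 2, 6, 7, 8, 11, 10, 3, 4]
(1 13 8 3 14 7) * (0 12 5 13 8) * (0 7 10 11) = (0 12 5 13 7 1 8 3 14 10 11) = [12, 8, 2, 14, 4, 13, 6, 1, 3, 9, 11, 0, 5, 7, 10]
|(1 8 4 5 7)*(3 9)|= 10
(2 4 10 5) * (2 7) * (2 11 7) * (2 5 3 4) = (3 4 10)(7 11) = [0, 1, 2, 4, 10, 5, 6, 11, 8, 9, 3, 7]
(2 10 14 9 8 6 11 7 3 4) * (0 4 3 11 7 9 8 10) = [4, 1, 0, 3, 2, 5, 7, 11, 6, 10, 14, 9, 12, 13, 8] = (0 4 2)(6 7 11 9 10 14 8)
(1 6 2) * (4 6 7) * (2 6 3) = (1 7 4 3 2) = [0, 7, 1, 2, 3, 5, 6, 4]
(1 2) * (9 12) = [0, 2, 1, 3, 4, 5, 6, 7, 8, 12, 10, 11, 9] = (1 2)(9 12)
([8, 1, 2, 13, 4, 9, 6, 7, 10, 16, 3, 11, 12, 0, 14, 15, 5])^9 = (16)(0 13 3 10 8)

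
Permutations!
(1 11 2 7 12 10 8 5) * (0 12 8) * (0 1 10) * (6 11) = (0 12)(1 6 11 2 7 8 5 10) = [12, 6, 7, 3, 4, 10, 11, 8, 5, 9, 1, 2, 0]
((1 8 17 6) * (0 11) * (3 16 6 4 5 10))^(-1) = (0 11)(1 6 16 3 10 5 4 17 8)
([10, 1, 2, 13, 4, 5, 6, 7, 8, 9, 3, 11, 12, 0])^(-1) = [13, 1, 2, 10, 4, 5, 6, 7, 8, 9, 0, 11, 12, 3]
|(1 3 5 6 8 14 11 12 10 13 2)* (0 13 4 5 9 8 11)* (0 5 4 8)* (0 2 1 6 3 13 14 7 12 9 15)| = |(0 14 5 3 15)(1 13)(2 6 11 9)(7 12 10 8)| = 20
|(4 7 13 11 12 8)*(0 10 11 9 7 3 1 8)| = 12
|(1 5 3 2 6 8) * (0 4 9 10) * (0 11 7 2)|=|(0 4 9 10 11 7 2 6 8 1 5 3)|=12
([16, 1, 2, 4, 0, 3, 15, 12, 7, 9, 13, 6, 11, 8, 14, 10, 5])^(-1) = (0 4 3 5 16)(6 11 12 7 8 13 10 15)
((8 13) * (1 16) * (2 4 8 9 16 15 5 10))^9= ((1 15 5 10 2 4 8 13 9 16))^9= (1 16 9 13 8 4 2 10 5 15)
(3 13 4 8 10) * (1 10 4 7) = (1 10 3 13 7)(4 8) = [0, 10, 2, 13, 8, 5, 6, 1, 4, 9, 3, 11, 12, 7]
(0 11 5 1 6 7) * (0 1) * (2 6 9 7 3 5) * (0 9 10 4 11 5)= [5, 10, 6, 0, 11, 9, 3, 1, 8, 7, 4, 2]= (0 5 9 7 1 10 4 11 2 6 3)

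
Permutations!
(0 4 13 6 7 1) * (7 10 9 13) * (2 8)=(0 4 7 1)(2 8)(6 10 9 13)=[4, 0, 8, 3, 7, 5, 10, 1, 2, 13, 9, 11, 12, 6]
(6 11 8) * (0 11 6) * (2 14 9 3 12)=(0 11 8)(2 14 9 3 12)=[11, 1, 14, 12, 4, 5, 6, 7, 0, 3, 10, 8, 2, 13, 9]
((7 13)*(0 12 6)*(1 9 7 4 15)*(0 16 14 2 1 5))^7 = ((0 12 6 16 14 2 1 9 7 13 4 15 5))^7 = (0 9 12 7 6 13 16 4 14 15 2 5 1)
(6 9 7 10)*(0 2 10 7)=(0 2 10 6 9)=[2, 1, 10, 3, 4, 5, 9, 7, 8, 0, 6]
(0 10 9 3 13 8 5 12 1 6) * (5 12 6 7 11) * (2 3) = (0 10 9 2 3 13 8 12 1 7 11 5 6) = [10, 7, 3, 13, 4, 6, 0, 11, 12, 2, 9, 5, 1, 8]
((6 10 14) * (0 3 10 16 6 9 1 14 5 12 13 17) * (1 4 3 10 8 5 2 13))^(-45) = ((0 10 2 13 17)(1 14 9 4 3 8 5 12)(6 16))^(-45) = (17)(1 4 5 14 3 12 9 8)(6 16)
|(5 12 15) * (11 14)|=6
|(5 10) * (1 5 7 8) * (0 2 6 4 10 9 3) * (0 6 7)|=|(0 2 7 8 1 5 9 3 6 4 10)|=11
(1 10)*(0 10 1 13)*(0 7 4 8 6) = [10, 1, 2, 3, 8, 5, 0, 4, 6, 9, 13, 11, 12, 7] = (0 10 13 7 4 8 6)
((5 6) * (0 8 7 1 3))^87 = (0 7 3 8 1)(5 6)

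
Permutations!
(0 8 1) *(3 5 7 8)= (0 3 5 7 8 1)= [3, 0, 2, 5, 4, 7, 6, 8, 1]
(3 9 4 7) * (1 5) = (1 5)(3 9 4 7) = [0, 5, 2, 9, 7, 1, 6, 3, 8, 4]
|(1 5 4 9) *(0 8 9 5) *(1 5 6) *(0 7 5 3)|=|(0 8 9 3)(1 7 5 4 6)|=20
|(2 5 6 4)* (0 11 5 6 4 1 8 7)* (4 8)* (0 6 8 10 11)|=|(1 4 2 8 7 6)(5 10 11)|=6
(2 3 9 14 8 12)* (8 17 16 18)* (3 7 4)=(2 7 4 3 9 14 17 16 18 8 12)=[0, 1, 7, 9, 3, 5, 6, 4, 12, 14, 10, 11, 2, 13, 17, 15, 18, 16, 8]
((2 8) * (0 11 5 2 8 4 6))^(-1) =((0 11 5 2 4 6))^(-1) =(0 6 4 2 5 11)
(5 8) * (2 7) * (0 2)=(0 2 7)(5 8)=[2, 1, 7, 3, 4, 8, 6, 0, 5]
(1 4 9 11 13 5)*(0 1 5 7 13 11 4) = (0 1)(4 9)(7 13) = [1, 0, 2, 3, 9, 5, 6, 13, 8, 4, 10, 11, 12, 7]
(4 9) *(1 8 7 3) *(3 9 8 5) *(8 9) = (1 5 3)(4 9)(7 8) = [0, 5, 2, 1, 9, 3, 6, 8, 7, 4]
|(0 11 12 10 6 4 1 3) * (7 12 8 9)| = 11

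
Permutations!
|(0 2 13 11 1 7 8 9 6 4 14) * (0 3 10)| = |(0 2 13 11 1 7 8 9 6 4 14 3 10)| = 13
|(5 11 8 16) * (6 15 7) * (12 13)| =12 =|(5 11 8 16)(6 15 7)(12 13)|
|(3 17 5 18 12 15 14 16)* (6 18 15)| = |(3 17 5 15 14 16)(6 18 12)| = 6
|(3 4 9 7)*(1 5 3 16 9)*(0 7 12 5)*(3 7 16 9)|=20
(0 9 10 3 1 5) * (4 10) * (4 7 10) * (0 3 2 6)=(0 9 7 10 2 6)(1 5 3)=[9, 5, 6, 1, 4, 3, 0, 10, 8, 7, 2]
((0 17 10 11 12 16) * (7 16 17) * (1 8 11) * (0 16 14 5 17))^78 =(0 11 1 17 14)(5 7 12 8 10)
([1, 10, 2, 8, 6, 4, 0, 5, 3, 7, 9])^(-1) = (0 6 4 5 7 9 10 1)(3 8)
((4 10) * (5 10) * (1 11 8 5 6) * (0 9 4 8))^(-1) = ((0 9 4 6 1 11)(5 10 8))^(-1) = (0 11 1 6 4 9)(5 8 10)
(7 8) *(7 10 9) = [0, 1, 2, 3, 4, 5, 6, 8, 10, 7, 9] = (7 8 10 9)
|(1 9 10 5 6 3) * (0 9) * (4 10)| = 8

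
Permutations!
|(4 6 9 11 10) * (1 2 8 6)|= 8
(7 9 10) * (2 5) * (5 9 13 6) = [0, 1, 9, 3, 4, 2, 5, 13, 8, 10, 7, 11, 12, 6] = (2 9 10 7 13 6 5)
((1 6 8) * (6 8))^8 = (8)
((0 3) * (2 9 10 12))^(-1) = ((0 3)(2 9 10 12))^(-1) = (0 3)(2 12 10 9)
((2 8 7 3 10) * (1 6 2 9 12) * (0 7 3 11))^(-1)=((0 7 11)(1 6 2 8 3 10 9 12))^(-1)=(0 11 7)(1 12 9 10 3 8 2 6)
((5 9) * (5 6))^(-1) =(5 6 9)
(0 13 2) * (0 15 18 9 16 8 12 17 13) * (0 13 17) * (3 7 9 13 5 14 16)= (0 5 14 16 8 12)(2 15 18 13)(3 7 9)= [5, 1, 15, 7, 4, 14, 6, 9, 12, 3, 10, 11, 0, 2, 16, 18, 8, 17, 13]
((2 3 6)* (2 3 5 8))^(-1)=(2 8 5)(3 6)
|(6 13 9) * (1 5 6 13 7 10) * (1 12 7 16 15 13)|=|(1 5 6 16 15 13 9)(7 10 12)|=21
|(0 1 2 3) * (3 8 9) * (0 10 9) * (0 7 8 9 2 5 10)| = 14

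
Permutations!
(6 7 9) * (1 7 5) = (1 7 9 6 5) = [0, 7, 2, 3, 4, 1, 5, 9, 8, 6]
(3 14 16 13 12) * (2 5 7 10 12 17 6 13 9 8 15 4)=(2 5 7 10 12 3 14 16 9 8 15 4)(6 13 17)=[0, 1, 5, 14, 2, 7, 13, 10, 15, 8, 12, 11, 3, 17, 16, 4, 9, 6]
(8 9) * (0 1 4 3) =(0 1 4 3)(8 9) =[1, 4, 2, 0, 3, 5, 6, 7, 9, 8]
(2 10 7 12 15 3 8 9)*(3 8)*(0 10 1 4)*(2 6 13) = (0 10 7 12 15 8 9 6 13 2 1 4) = [10, 4, 1, 3, 0, 5, 13, 12, 9, 6, 7, 11, 15, 2, 14, 8]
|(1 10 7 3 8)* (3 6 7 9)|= 10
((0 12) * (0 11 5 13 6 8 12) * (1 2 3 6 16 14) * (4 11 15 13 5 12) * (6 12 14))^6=(1 16)(2 6)(3 8)(4 12)(11 15)(13 14)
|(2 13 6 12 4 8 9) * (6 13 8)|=|(13)(2 8 9)(4 6 12)|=3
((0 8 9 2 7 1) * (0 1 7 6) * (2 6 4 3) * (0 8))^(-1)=((2 4 3)(6 8 9))^(-1)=(2 3 4)(6 9 8)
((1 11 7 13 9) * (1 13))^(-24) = ((1 11 7)(9 13))^(-24) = (13)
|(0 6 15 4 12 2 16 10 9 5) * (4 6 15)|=|(0 15 6 4 12 2 16 10 9 5)|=10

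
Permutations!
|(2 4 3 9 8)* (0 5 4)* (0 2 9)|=|(0 5 4 3)(8 9)|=4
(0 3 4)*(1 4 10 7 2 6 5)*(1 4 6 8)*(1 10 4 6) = [3, 1, 8, 4, 0, 6, 5, 2, 10, 9, 7] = (0 3 4)(2 8 10 7)(5 6)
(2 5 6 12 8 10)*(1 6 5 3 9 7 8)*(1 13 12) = (1 6)(2 3 9 7 8 10)(12 13) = [0, 6, 3, 9, 4, 5, 1, 8, 10, 7, 2, 11, 13, 12]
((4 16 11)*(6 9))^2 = ((4 16 11)(6 9))^2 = (4 11 16)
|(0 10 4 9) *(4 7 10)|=|(0 4 9)(7 10)|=6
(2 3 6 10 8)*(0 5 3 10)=(0 5 3 6)(2 10 8)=[5, 1, 10, 6, 4, 3, 0, 7, 2, 9, 8]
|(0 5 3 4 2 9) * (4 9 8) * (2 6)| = 4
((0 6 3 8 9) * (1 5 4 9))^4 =((0 6 3 8 1 5 4 9))^4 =(0 1)(3 4)(5 6)(8 9)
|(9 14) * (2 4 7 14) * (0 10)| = |(0 10)(2 4 7 14 9)| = 10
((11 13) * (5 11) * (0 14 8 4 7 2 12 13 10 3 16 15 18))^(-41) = (0 7 5 16 14 2 11 15 8 12 10 18 4 13 3)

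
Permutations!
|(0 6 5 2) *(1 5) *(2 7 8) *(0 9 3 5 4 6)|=6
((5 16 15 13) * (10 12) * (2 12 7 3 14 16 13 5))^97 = (2 15 3 12 5 14 10 13 16 7)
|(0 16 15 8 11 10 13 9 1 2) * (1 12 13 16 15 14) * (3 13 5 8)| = |(0 15 3 13 9 12 5 8 11 10 16 14 1 2)| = 14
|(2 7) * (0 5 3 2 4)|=|(0 5 3 2 7 4)|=6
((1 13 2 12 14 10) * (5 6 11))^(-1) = ((1 13 2 12 14 10)(5 6 11))^(-1) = (1 10 14 12 2 13)(5 11 6)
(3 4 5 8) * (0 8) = [8, 1, 2, 4, 5, 0, 6, 7, 3] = (0 8 3 4 5)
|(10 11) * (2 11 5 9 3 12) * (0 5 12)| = 4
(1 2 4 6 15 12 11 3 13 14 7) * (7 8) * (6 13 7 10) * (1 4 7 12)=(1 2 7 4 13 14 8 10 6 15)(3 12 11)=[0, 2, 7, 12, 13, 5, 15, 4, 10, 9, 6, 3, 11, 14, 8, 1]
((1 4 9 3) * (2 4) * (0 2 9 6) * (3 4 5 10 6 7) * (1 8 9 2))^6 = ((0 1 2 5 10 6)(3 8 9 4 7))^6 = (10)(3 8 9 4 7)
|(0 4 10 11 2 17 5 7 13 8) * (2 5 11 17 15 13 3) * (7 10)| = 8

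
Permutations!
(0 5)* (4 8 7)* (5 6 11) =(0 6 11 5)(4 8 7) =[6, 1, 2, 3, 8, 0, 11, 4, 7, 9, 10, 5]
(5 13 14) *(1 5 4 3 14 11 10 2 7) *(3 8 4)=(1 5 13 11 10 2 7)(3 14)(4 8)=[0, 5, 7, 14, 8, 13, 6, 1, 4, 9, 2, 10, 12, 11, 3]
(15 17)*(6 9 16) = (6 9 16)(15 17) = [0, 1, 2, 3, 4, 5, 9, 7, 8, 16, 10, 11, 12, 13, 14, 17, 6, 15]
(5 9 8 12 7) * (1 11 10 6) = (1 11 10 6)(5 9 8 12 7) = [0, 11, 2, 3, 4, 9, 1, 5, 12, 8, 6, 10, 7]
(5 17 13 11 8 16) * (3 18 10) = (3 18 10)(5 17 13 11 8 16) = [0, 1, 2, 18, 4, 17, 6, 7, 16, 9, 3, 8, 12, 11, 14, 15, 5, 13, 10]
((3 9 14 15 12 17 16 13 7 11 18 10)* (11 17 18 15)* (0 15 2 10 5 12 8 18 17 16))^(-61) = ((0 15 8 18 5 12 17)(2 10 3 9 14 11)(7 16 13))^(-61) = (0 8 5 17 15 18 12)(2 11 14 9 3 10)(7 13 16)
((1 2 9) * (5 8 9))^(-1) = ((1 2 5 8 9))^(-1) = (1 9 8 5 2)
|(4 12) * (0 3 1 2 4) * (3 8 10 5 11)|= 10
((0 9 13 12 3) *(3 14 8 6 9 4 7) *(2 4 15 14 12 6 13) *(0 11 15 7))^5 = ((0 7 3 11 15 14 8 13 6 9 2 4))^5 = (0 14 2 11 6 7 8 4 15 9 3 13)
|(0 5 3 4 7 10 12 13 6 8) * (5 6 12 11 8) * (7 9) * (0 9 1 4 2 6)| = 20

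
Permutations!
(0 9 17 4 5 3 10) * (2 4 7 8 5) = (0 9 17 7 8 5 3 10)(2 4) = [9, 1, 4, 10, 2, 3, 6, 8, 5, 17, 0, 11, 12, 13, 14, 15, 16, 7]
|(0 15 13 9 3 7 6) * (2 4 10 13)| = |(0 15 2 4 10 13 9 3 7 6)| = 10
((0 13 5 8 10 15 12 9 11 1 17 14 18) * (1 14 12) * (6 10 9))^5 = ((0 13 5 8 9 11 14 18)(1 17 12 6 10 15))^5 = (0 11 5 18 9 13 14 8)(1 15 10 6 12 17)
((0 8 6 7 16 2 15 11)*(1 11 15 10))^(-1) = ((0 8 6 7 16 2 10 1 11))^(-1) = (0 11 1 10 2 16 7 6 8)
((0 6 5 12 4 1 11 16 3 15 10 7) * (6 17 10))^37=((0 17 10 7)(1 11 16 3 15 6 5 12 4))^37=(0 17 10 7)(1 11 16 3 15 6 5 12 4)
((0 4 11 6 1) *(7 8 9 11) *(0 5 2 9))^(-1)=(0 8 7 4)(1 6 11 9 2 5)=((0 4 7 8)(1 5 2 9 11 6))^(-1)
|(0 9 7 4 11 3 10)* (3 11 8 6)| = 8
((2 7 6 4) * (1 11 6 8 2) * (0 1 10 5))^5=(0 10 6 1 5 4 11)(2 8 7)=((0 1 11 6 4 10 5)(2 7 8))^5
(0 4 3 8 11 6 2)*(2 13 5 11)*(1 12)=[4, 12, 0, 8, 3, 11, 13, 7, 2, 9, 10, 6, 1, 5]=(0 4 3 8 2)(1 12)(5 11 6 13)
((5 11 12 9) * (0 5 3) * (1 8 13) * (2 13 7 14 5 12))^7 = ((0 12 9 3)(1 8 7 14 5 11 2 13))^7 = (0 3 9 12)(1 13 2 11 5 14 7 8)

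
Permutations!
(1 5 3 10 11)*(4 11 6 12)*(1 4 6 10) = (1 5 3)(4 11)(6 12) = [0, 5, 2, 1, 11, 3, 12, 7, 8, 9, 10, 4, 6]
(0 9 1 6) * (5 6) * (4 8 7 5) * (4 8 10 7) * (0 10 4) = (0 9 1 8)(5 6 10 7) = [9, 8, 2, 3, 4, 6, 10, 5, 0, 1, 7]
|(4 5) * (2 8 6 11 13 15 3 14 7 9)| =|(2 8 6 11 13 15 3 14 7 9)(4 5)| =10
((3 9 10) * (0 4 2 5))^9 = ((0 4 2 5)(3 9 10))^9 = (10)(0 4 2 5)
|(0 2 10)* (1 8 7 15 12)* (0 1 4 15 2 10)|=6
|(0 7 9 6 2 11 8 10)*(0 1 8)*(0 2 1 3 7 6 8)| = |(0 6 1)(2 11)(3 7 9 8 10)| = 30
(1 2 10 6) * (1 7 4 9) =(1 2 10 6 7 4 9) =[0, 2, 10, 3, 9, 5, 7, 4, 8, 1, 6]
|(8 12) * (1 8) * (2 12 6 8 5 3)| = 10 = |(1 5 3 2 12)(6 8)|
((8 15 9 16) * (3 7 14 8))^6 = ((3 7 14 8 15 9 16))^6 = (3 16 9 15 8 14 7)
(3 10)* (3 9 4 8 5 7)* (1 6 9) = (1 6 9 4 8 5 7 3 10) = [0, 6, 2, 10, 8, 7, 9, 3, 5, 4, 1]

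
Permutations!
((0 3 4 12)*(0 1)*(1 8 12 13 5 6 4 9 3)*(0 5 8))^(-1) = (0 12 8 13 4 6 5 1)(3 9) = ((0 1 5 6 4 13 8 12)(3 9))^(-1)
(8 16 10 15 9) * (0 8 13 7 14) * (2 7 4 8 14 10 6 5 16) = [14, 1, 7, 3, 8, 16, 5, 10, 2, 13, 15, 11, 12, 4, 0, 9, 6] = (0 14)(2 7 10 15 9 13 4 8)(5 16 6)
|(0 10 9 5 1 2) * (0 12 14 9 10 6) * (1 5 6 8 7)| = 9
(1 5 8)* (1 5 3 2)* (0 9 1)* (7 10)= (0 9 1 3 2)(5 8)(7 10)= [9, 3, 0, 2, 4, 8, 6, 10, 5, 1, 7]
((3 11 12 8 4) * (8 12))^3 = ((12)(3 11 8 4))^3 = (12)(3 4 8 11)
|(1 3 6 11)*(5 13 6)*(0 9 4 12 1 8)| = |(0 9 4 12 1 3 5 13 6 11 8)| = 11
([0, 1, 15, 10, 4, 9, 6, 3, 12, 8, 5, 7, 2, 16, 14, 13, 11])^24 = (16)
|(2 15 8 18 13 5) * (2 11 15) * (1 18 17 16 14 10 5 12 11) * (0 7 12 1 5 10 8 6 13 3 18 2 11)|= 12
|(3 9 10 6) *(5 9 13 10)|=4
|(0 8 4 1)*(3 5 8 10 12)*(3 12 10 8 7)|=12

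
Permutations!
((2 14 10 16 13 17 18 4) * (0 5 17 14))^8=((0 5 17 18 4 2)(10 16 13 14))^8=(0 17 4)(2 5 18)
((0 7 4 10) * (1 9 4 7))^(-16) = ((0 1 9 4 10))^(-16) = (0 10 4 9 1)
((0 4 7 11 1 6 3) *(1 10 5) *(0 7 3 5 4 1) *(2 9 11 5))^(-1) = ((0 1 6 2 9 11 10 4 3 7 5))^(-1) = (0 5 7 3 4 10 11 9 2 6 1)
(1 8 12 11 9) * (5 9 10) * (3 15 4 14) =(1 8 12 11 10 5 9)(3 15 4 14) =[0, 8, 2, 15, 14, 9, 6, 7, 12, 1, 5, 10, 11, 13, 3, 4]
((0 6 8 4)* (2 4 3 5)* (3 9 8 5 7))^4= (9)(0 4 2 5 6)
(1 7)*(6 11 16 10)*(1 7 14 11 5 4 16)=(1 14 11)(4 16 10 6 5)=[0, 14, 2, 3, 16, 4, 5, 7, 8, 9, 6, 1, 12, 13, 11, 15, 10]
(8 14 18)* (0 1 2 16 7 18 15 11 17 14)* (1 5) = (0 5 1 2 16 7 18 8)(11 17 14 15) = [5, 2, 16, 3, 4, 1, 6, 18, 0, 9, 10, 17, 12, 13, 15, 11, 7, 14, 8]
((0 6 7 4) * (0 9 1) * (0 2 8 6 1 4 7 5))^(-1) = ((0 1 2 8 6 5)(4 9))^(-1) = (0 5 6 8 2 1)(4 9)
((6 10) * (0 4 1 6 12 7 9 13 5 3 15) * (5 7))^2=(0 1 10 5 15 4 6 12 3)(7 13 9)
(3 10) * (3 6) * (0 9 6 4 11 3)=(0 9 6)(3 10 4 11)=[9, 1, 2, 10, 11, 5, 0, 7, 8, 6, 4, 3]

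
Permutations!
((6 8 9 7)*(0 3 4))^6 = (6 9)(7 8)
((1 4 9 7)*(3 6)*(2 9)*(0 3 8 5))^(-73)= ((0 3 6 8 5)(1 4 2 9 7))^(-73)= (0 6 5 3 8)(1 2 7 4 9)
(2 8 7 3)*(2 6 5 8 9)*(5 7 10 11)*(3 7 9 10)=(2 10 11 5 8 3 6 9)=[0, 1, 10, 6, 4, 8, 9, 7, 3, 2, 11, 5]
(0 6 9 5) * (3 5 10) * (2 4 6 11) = [11, 1, 4, 5, 6, 0, 9, 7, 8, 10, 3, 2] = (0 11 2 4 6 9 10 3 5)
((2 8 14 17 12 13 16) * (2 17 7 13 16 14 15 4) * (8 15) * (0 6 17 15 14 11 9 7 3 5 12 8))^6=((0 6 17 8)(2 14 3 5 12 16 15 4)(7 13 11 9))^6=(0 17)(2 15 12 3)(4 16 5 14)(6 8)(7 11)(9 13)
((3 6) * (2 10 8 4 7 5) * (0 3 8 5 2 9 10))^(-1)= (0 2 7 4 8 6 3)(5 10 9)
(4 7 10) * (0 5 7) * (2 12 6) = [5, 1, 12, 3, 0, 7, 2, 10, 8, 9, 4, 11, 6] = (0 5 7 10 4)(2 12 6)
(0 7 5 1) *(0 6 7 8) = (0 8)(1 6 7 5) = [8, 6, 2, 3, 4, 1, 7, 5, 0]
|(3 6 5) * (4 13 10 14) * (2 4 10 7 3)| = 14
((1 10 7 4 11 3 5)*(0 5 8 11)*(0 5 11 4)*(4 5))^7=(0 7 10 1 5 8 3 11)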